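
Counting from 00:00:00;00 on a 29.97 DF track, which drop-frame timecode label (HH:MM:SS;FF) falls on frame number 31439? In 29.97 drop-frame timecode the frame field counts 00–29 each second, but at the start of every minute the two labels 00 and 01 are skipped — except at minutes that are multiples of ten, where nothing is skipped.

00:17:29;01

Ten DF minutes hold 17982 frames, so frame 31439 lies in block 1 (frames 17982–35963) with 13457 frames into that block.
The block's first minute is 1800 frames and the rest 1798 each; 13457 frames reaches minute 7, so 1 × 18 + 7 × 2 = 32 labels have been skipped so far.
Adding those back, label number 31439 + 32 = 31471 at 30 labels/s is 1049 s + 1 f = 0 h 17 min 29 s frame 1, i.e. 00:17:29;01.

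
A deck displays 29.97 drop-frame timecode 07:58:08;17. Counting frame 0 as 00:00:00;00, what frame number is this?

Complete 10-minute blocks: 47, each 17982 frames → 845154.
Remaining 8 whole minutes in the current block: 1800 + 7 × 1798 = 14386 frames.
Within the current minute: 8 × 30 + 17 − 2 = 255 (labels ;00/;01 skipped at this minute). Total = 845154 + 14386 + 255 = 859795.

859795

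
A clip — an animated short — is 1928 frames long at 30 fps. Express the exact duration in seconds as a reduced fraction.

Running time = 1928 ÷ (30) = 1928 × 1/30 = 964/15 s.

964/15 seconds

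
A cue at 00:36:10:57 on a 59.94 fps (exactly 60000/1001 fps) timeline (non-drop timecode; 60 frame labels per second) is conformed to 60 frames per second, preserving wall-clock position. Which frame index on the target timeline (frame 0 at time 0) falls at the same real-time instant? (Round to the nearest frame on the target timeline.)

Source frame index: (0×3600 + 36×60 + 10) × 60 + 57 = 130257.
Real time: 130257 / (60000/1001) = 43462419/20000 s.
Target frame: (43462419/20000) × (60) = 130387257/1000 ≈ 130387.257 → 130387.

frame 130387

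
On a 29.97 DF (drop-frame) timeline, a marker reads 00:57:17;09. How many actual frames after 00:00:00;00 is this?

As if non-drop at 30 labels/s: (0 × 3600 + 57 × 60 + 17) × 30 + 9 = 103119.
Minute boundaries passed: 57; those not divisible by 10: 57 − 5 = 52; dropped labels = 2 × 52 = 104.
Actual frame index = 103119 − 104 = 103015.

103015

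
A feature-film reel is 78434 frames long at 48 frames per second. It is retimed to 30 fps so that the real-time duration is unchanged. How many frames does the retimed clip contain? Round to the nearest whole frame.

Frames at target rate = 78434 × (30) / (48) = 196085/4 ≈ 49021.250.
Nearest whole frame: 49021.

49021 frames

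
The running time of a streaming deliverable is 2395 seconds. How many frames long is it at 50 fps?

Frames = 2395 × 50 = 119750.

119750 frames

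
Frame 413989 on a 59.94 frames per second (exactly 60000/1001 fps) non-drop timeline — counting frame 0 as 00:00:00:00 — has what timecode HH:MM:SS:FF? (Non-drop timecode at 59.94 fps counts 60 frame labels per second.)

413989 ÷ 60 = 6899 full seconds, remainder 49 frames.
6899 s = 1 h 54 min 59 s.
Timecode: 01:54:59:49.

01:54:59:49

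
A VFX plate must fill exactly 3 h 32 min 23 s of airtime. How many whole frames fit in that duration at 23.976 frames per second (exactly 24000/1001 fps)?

3 h 32 min 23 s = 12743 s.
Frames = 12743 × 24000/1001 = 305832000/1001 ≈ 305526.4735.
Complete frames: 305526.

305526 frames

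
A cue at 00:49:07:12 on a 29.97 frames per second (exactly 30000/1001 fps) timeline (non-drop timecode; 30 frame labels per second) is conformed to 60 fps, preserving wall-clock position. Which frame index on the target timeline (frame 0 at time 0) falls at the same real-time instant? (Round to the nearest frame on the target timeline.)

Source frame index: (0×3600 + 49×60 + 7) × 30 + 12 = 88422.
Real time: 88422 / (30000/1001) = 14751737/5000 s.
Target frame: (14751737/5000) × (60) = 44255211/250 ≈ 177020.844 → 177021.

frame 177021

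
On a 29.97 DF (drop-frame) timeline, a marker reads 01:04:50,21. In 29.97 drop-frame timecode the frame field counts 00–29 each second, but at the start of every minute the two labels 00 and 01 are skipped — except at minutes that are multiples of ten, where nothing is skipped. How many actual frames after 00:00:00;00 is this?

116605

Complete 10-minute blocks: 6, each 17982 frames → 107892.
Remaining 4 whole minutes in the current block: 1800 + 3 × 1798 = 7194 frames.
Within the current minute: 50 × 30 + 21 − 2 = 1519 (labels ;00/;01 skipped at this minute). Total = 107892 + 7194 + 1519 = 116605.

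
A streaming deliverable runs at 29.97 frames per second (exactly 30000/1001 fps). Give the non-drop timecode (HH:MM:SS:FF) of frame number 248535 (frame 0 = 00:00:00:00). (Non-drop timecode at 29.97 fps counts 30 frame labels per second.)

248535 ÷ 30 = 8284 full seconds, remainder 15 frames.
8284 s = 2 h 18 min 4 s.
Timecode: 02:18:04:15.

02:18:04:15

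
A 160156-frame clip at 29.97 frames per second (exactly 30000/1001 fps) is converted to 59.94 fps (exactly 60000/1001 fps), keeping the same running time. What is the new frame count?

Target frames = source frames × (target rate / source rate) = 160156 × (60000/1001)/(30000/1001) = 160156 × 2 = 320312.

320312 frames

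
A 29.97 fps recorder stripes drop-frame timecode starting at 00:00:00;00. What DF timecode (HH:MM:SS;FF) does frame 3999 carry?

00:02:13;13

Each 10-minute DF block holds 10 × 60 × 30 − 9 × 2 = 17982 frames. 3999 ÷ 17982 → 0 full blocks, remainder 3999.
Within the partial block the first minute is 1800 frames and each further minute 1798, so 2 further minute boundaries passed. Total skipped labels = 18 × 0 + 2 × 2 = 4.
Non-drop label index = 3999 + 4 = 4003; at 30 labels/s that is 00:02:13:13, i.e. DF 00:02:13;13.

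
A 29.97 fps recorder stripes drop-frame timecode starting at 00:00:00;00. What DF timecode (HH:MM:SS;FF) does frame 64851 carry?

Ten DF minutes hold 17982 frames, so frame 64851 lies in block 3 (frames 53946–71927) with 10905 frames into that block.
The block's first minute is 1800 frames and the rest 1798 each; 10905 frames reaches minute 6, so 3 × 18 + 6 × 2 = 66 labels have been skipped so far.
Adding those back, label number 64851 + 66 = 64917 at 30 labels/s is 2163 s + 27 f = 0 h 36 min 3 s frame 27, i.e. 00:36:03;27.

00:36:03;27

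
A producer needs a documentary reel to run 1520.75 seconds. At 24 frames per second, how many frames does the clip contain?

36498 frames

Frames = 1520.75 × 24 = 36498.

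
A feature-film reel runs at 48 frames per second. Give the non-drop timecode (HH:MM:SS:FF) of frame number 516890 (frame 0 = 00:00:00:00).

02:59:28:26

516890 ÷ 48 = 10768 full seconds, remainder 26 frames.
10768 s = 2 h 59 min 28 s.
Timecode: 02:59:28:26.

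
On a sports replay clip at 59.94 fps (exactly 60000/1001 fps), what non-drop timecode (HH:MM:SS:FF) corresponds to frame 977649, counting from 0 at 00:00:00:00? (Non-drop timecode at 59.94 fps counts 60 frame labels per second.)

04:31:34:09

977649 ÷ 60 = 16294 full seconds, remainder 9 frames.
16294 s = 4 h 31 min 34 s.
Timecode: 04:31:34:09.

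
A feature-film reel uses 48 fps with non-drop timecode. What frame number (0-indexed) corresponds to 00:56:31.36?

frame 162804

Total seconds to the label: (0 × 3600 + 56 × 60 + 31) = 3391.
Frame index = 3391 × 48 + 36 = 162804.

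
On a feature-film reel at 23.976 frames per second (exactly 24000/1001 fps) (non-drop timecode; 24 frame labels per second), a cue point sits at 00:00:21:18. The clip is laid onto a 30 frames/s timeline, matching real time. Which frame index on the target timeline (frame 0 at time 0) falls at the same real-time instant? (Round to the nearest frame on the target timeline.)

frame 653

Source frame index: (0×3600 + 0×60 + 21) × 24 + 18 = 522.
Real time: 522 / (24000/1001) = 87087/4000 s.
Target frame: (87087/4000) × (30) = 261261/400 ≈ 653.153 → 653.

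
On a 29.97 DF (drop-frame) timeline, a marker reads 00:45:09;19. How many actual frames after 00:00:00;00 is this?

As if non-drop at 30 labels/s: (0 × 3600 + 45 × 60 + 9) × 30 + 19 = 81289.
Minute boundaries passed: 45; those not divisible by 10: 45 − 4 = 41; dropped labels = 2 × 41 = 82.
Actual frame index = 81289 − 82 = 81207.

81207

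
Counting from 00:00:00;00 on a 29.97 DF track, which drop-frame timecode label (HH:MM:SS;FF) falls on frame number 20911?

00:11:37;21

Ten DF minutes hold 17982 frames, so frame 20911 lies in block 1 (frames 17982–35963) with 2929 frames into that block.
The block's first minute is 1800 frames and the rest 1798 each; 2929 frames reaches minute 1, so 1 × 18 + 1 × 2 = 20 labels have been skipped so far.
Adding those back, label number 20911 + 20 = 20931 at 30 labels/s is 697 s + 21 f = 0 h 11 min 37 s frame 21, i.e. 00:11:37;21.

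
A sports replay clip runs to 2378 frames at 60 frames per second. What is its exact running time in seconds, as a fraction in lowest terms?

Running time = 2378 ÷ (60) = 2378 × 1/60 = 1189/30 s.

1189/30 seconds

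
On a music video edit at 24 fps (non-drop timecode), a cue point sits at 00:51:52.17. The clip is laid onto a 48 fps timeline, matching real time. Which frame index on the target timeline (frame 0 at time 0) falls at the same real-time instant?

Source frame index: (0×3600 + 51×60 + 52) × 24 + 17 = 74705.
Real time: 74705 / (24) = 74705/24 s.
Target frame: (74705/24) × (48) = 149410.

frame 149410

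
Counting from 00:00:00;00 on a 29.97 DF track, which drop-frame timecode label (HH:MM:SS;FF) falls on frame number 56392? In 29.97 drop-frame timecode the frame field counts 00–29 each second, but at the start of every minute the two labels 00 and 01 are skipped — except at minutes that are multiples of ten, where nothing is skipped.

00:31:21;18

Each 10-minute DF block holds 10 × 60 × 30 − 9 × 2 = 17982 frames. 56392 ÷ 17982 → 3 full blocks, remainder 2446.
Within the partial block the first minute is 1800 frames and each further minute 1798, so 1 further minute boundary passed. Total skipped labels = 18 × 3 + 2 × 1 = 56.
Non-drop label index = 56392 + 56 = 56448; at 30 labels/s that is 00:31:21:18, i.e. DF 00:31:21;18.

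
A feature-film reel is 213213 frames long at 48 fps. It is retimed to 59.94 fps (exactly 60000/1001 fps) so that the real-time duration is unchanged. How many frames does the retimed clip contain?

266250 frames

Target frames = source frames × (target rate / source rate) = 213213 × (60000/1001)/(48) = 213213 × 1250/1001 = 266250.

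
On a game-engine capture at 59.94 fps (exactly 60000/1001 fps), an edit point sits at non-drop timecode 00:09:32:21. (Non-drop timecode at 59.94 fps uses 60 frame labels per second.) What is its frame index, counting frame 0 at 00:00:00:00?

frame 34341

Total seconds to the label: (0 × 3600 + 9 × 60 + 32) = 572.
Frame index = 572 × 60 + 21 = 34341.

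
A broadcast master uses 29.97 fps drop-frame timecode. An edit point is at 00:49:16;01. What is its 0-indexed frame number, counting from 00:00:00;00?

88591

Complete 10-minute blocks: 4, each 17982 frames → 71928.
Remaining 9 whole minutes in the current block: 1800 + 8 × 1798 = 16184 frames.
Within the current minute: 16 × 30 + 1 − 2 = 479 (labels ;00/;01 skipped at this minute). Total = 71928 + 16184 + 479 = 88591.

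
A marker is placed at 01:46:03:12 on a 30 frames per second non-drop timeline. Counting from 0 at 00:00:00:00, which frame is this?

190902

Total seconds to the label: (1 × 3600 + 46 × 60 + 3) = 6363.
Frame index = 6363 × 30 + 12 = 190902.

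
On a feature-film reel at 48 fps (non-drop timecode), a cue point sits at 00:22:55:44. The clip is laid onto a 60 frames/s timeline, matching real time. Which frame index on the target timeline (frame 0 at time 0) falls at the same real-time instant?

Source frame index: (0×3600 + 22×60 + 55) × 48 + 44 = 66044.
Real time: 66044 / (48) = 16511/12 s.
Target frame: (16511/12) × (60) = 82555.

frame 82555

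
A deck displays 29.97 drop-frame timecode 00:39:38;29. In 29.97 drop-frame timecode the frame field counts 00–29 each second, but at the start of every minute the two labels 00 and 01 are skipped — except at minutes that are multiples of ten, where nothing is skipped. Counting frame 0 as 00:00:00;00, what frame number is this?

71297

Complete 10-minute blocks: 3, each 17982 frames → 53946.
Remaining 9 whole minutes in the current block: 1800 + 8 × 1798 = 16184 frames.
Within the current minute: 38 × 30 + 29 − 2 = 1167 (labels ;00/;01 skipped at this minute). Total = 53946 + 16184 + 1167 = 71297.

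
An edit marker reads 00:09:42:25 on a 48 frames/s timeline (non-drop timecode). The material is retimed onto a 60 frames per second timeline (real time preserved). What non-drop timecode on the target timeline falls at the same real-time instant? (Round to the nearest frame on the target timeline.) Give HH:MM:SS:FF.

Source frame index: (0×3600 + 9×60 + 42) × 48 + 25 = 27961.
Real time: 27961 / (48) = 27961/48 s.
Target frame: (27961/48) × (60) = 139805/4 ≈ 34951.250 → 34951.
At 60 labels/s: frame 34951 → 00:09:42:31.

00:09:42:31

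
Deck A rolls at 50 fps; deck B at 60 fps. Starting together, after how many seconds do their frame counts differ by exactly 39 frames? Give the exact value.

3.9 seconds

The gap grows by |60 − 50| = 10 frames per second.
Time for a 39-frame gap: 39 ÷ (10) = 3.9 s.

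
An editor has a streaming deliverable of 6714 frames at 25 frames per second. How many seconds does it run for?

Running time = 6714 / (25) = 268.56 s.

268.56 seconds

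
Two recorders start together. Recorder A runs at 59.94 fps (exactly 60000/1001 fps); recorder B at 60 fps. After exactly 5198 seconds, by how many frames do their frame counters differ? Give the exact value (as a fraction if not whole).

311880/1001 frames

A emits 60000/1001 × 5198 = 311880000/1001 frames; B emits 60 × 5198 = 311880.
Difference = 311880/1001 frames (≈ 311.5684); B is ahead of A.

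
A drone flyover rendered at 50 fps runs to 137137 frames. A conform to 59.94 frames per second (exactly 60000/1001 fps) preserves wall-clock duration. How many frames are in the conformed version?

164400 frames

Target frames = source frames × (target rate / source rate) = 137137 × (60000/1001)/(50) = 137137 × 1200/1001 = 164400.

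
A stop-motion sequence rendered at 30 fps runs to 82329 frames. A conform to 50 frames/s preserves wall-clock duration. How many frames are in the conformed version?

137215 frames

Target frames = source frames × (target rate / source rate) = 82329 × (50)/(30) = 82329 × 5/3 = 137215.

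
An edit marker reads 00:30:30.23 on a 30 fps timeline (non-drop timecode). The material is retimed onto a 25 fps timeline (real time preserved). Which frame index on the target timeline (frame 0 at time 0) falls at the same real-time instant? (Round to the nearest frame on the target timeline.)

frame 45769

Source frame index: (0×3600 + 30×60 + 30) × 30 + 23 = 54923.
Real time: 54923 / (30) = 54923/30 s.
Target frame: (54923/30) × (25) = 274615/6 ≈ 45769.167 → 45769.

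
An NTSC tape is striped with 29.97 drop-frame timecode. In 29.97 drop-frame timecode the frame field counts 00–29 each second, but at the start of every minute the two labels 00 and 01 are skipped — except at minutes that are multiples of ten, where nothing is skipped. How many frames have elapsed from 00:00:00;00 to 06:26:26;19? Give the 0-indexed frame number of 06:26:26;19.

Complete 10-minute blocks: 38, each 17982 frames → 683316.
Remaining 6 whole minutes in the current block: 1800 + 5 × 1798 = 10790 frames.
Within the current minute: 26 × 30 + 19 − 2 = 797 (labels ;00/;01 skipped at this minute). Total = 683316 + 10790 + 797 = 694903.

694903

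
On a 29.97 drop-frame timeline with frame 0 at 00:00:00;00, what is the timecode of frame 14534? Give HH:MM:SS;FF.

00:08:05;00

Each 10-minute DF block holds 10 × 60 × 30 − 9 × 2 = 17982 frames. 14534 ÷ 17982 → 0 full blocks, remainder 14534.
Within the partial block the first minute is 1800 frames and each further minute 1798, so 8 further minute boundaries passed. Total skipped labels = 18 × 0 + 2 × 8 = 16.
Non-drop label index = 14534 + 16 = 14550; at 30 labels/s that is 00:08:05:00, i.e. DF 00:08:05;00.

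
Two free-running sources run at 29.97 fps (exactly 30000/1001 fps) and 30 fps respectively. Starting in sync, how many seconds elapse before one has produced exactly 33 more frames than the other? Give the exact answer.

The gap grows by |30 − 30000/1001| = 30/1001 frames per second.
Time for a 33-frame gap: 33 ÷ (30/1001) = 1101.1 s.

1101.1 seconds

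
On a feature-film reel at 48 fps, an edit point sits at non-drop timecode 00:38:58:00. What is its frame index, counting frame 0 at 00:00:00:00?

Total seconds to the label: (0 × 3600 + 38 × 60 + 58) = 2338.
Frame index = 2338 × 48 + 0 = 112224.

frame 112224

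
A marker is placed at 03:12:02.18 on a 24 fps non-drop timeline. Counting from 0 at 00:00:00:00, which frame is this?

276546

Total seconds to the label: (3 × 3600 + 12 × 60 + 2) = 11522.
Frame index = 11522 × 24 + 18 = 276546.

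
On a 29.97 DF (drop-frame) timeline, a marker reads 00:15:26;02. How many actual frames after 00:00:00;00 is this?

27754

As if non-drop at 30 labels/s: (0 × 3600 + 15 × 60 + 26) × 30 + 2 = 27782.
Minute boundaries passed: 15; those not divisible by 10: 15 − 1 = 14; dropped labels = 2 × 14 = 28.
Actual frame index = 27782 − 28 = 27754.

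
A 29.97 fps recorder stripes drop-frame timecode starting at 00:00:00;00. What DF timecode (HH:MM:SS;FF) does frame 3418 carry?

Each 10-minute DF block holds 10 × 60 × 30 − 9 × 2 = 17982 frames. 3418 ÷ 17982 → 0 full blocks, remainder 3418.
Within the partial block the first minute is 1800 frames and each further minute 1798, so 1 further minute boundary passed. Total skipped labels = 18 × 0 + 2 × 1 = 2.
Non-drop label index = 3418 + 2 = 3420; at 30 labels/s that is 00:01:54:00, i.e. DF 00:01:54;00.

00:01:54;00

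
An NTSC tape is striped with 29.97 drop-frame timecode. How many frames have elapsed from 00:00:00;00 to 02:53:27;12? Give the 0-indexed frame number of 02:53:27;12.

311910

Complete 10-minute blocks: 17, each 17982 frames → 305694.
Remaining 3 whole minutes in the current block: 1800 + 2 × 1798 = 5396 frames.
Within the current minute: 27 × 30 + 12 − 2 = 820 (labels ;00/;01 skipped at this minute). Total = 305694 + 5396 + 820 = 311910.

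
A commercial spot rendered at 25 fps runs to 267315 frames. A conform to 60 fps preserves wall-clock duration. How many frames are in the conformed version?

641556 frames

Frames at target rate = 267315 × (60) / (25) = 641556.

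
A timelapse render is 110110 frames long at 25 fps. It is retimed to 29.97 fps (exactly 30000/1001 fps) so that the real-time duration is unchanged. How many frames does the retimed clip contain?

Target frames = source frames × (target rate / source rate) = 110110 × (30000/1001)/(25) = 110110 × 1200/1001 = 132000.

132000 frames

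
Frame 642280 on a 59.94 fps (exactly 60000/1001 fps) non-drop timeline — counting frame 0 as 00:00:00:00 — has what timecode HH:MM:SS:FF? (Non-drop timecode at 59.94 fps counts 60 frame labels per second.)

02:58:24:40

642280 ÷ 60 = 10704 full seconds, remainder 40 frames.
10704 s = 2 h 58 min 24 s.
Timecode: 02:58:24:40.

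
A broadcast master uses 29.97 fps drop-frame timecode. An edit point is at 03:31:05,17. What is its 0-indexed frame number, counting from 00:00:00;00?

Complete 10-minute blocks: 21, each 17982 frames → 377622.
Remaining 1 whole minute in the current block: 1800 + 0 × 1798 = 1800 frames.
Within the current minute: 5 × 30 + 17 − 2 = 165 (labels ;00/;01 skipped at this minute). Total = 377622 + 1800 + 165 = 379587.

379587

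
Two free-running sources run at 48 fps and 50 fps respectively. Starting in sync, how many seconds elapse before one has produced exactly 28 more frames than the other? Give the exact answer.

The gap grows by |50 − 48| = 2 frames per second.
Time for a 28-frame gap: 28 ÷ (2) = 14 s.

14 seconds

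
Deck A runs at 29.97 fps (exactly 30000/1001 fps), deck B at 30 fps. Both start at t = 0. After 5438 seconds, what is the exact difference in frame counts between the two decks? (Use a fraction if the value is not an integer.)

A emits 30000/1001 × 5438 = 163140000/1001 frames; B emits 30 × 5438 = 163140.
Difference = 163140/1001 frames (≈ 162.9770); B is ahead of A.

163140/1001 frames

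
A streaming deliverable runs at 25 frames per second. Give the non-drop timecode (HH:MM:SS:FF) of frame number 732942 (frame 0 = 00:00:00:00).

732942 ÷ 25 = 29317 full seconds, remainder 17 frames.
29317 s = 8 h 8 min 37 s.
Timecode: 08:08:37:17.

08:08:37:17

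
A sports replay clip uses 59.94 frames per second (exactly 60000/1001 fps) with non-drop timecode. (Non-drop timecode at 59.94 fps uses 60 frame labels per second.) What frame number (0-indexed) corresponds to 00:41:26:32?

149192

Total seconds to the label: (0 × 3600 + 41 × 60 + 26) = 2486.
Frame index = 2486 × 60 + 32 = 149192.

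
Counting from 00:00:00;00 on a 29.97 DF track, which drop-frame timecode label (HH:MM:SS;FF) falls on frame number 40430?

00:22:29;00

Ten DF minutes hold 17982 frames, so frame 40430 lies in block 2 (frames 35964–53945) with 4466 frames into that block.
The block's first minute is 1800 frames and the rest 1798 each; 4466 frames reaches minute 2, so 2 × 18 + 2 × 2 = 40 labels have been skipped so far.
Adding those back, label number 40430 + 40 = 40470 at 30 labels/s is 1349 s + 0 f = 0 h 22 min 29 s frame 0, i.e. 00:22:29;00.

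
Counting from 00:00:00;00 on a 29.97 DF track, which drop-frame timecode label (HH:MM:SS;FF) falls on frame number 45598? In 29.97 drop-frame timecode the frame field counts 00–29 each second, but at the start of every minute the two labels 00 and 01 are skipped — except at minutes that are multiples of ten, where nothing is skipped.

00:25:21;14

Each 10-minute DF block holds 10 × 60 × 30 − 9 × 2 = 17982 frames. 45598 ÷ 17982 → 2 full blocks, remainder 9634.
Within the partial block the first minute is 1800 frames and each further minute 1798, so 5 further minute boundaries passed. Total skipped labels = 18 × 2 + 2 × 5 = 46.
Non-drop label index = 45598 + 46 = 45644; at 30 labels/s that is 00:25:21:14, i.e. DF 00:25:21;14.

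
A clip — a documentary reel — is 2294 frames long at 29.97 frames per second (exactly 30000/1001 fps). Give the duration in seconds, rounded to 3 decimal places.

Running time = 2294 × 1001/30000 = 1148147/15000 s ≈ 76.543 s.

76.543 seconds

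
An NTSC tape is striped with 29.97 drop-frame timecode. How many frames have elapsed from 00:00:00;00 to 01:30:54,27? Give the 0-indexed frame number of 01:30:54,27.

163485

As if non-drop at 30 labels/s: (1 × 3600 + 30 × 60 + 54) × 30 + 27 = 163647.
Minute boundaries passed: 90; those not divisible by 10: 90 − 9 = 81; dropped labels = 2 × 81 = 162.
Actual frame index = 163647 − 162 = 163485.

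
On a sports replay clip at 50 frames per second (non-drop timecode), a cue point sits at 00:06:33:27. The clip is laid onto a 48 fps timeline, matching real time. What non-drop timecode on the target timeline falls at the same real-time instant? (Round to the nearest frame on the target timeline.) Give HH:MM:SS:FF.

Source frame index: (0×3600 + 6×60 + 33) × 50 + 27 = 19677.
Real time: 19677 / (50) = 19677/50 s.
Target frame: (19677/50) × (48) = 472248/25 ≈ 18889.920 → 18890.
At 48 labels/s: frame 18890 → 00:06:33:26.

00:06:33:26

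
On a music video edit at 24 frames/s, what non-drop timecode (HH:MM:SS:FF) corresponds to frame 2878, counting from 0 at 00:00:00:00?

2878 ÷ 24 = 119 full seconds, remainder 22 frames.
119 s = 0 h 1 min 59 s.
Timecode: 00:01:59:22.

00:01:59:22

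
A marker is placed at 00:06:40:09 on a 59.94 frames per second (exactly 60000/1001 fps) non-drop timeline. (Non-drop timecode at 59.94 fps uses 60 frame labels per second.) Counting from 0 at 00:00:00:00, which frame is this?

Total seconds to the label: (0 × 3600 + 6 × 60 + 40) = 400.
Frame index = 400 × 60 + 9 = 24009.

frame 24009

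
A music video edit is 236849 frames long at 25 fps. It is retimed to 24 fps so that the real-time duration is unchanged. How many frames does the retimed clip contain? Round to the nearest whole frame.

227375 frames

Frames at target rate = 236849 × (24) / (25) = 5684376/25 ≈ 227375.040.
Nearest whole frame: 227375.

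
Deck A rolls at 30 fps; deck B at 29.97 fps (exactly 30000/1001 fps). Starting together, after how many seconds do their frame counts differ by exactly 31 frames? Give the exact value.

31031/30 seconds

The gap grows by |30000/1001 − 30| = 30/1001 frames per second.
Time for a 31-frame gap: 31 ÷ (30/1001) = 31031/30 s.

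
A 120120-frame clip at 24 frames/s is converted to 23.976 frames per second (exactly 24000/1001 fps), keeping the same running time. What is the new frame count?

Target frames = source frames × (target rate / source rate) = 120120 × (24000/1001)/(24) = 120120 × 1000/1001 = 120000.

120000 frames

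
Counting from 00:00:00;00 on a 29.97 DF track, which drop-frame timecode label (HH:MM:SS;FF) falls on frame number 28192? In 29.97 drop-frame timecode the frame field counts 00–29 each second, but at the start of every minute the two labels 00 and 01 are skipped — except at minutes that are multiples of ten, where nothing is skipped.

Ten DF minutes hold 17982 frames, so frame 28192 lies in block 1 (frames 17982–35963) with 10210 frames into that block.
The block's first minute is 1800 frames and the rest 1798 each; 10210 frames reaches minute 5, so 1 × 18 + 5 × 2 = 28 labels have been skipped so far.
Adding those back, label number 28192 + 28 = 28220 at 30 labels/s is 940 s + 20 f = 0 h 15 min 40 s frame 20, i.e. 00:15:40;20.

00:15:40;20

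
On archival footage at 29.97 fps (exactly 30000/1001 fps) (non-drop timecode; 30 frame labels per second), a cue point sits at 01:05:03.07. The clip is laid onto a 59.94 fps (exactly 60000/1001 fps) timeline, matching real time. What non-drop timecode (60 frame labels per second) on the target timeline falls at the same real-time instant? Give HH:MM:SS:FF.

Source frame index: (1×3600 + 5×60 + 3) × 30 + 7 = 117097.
Real time: 117097 / (30000/1001) = 117214097/30000 s.
Target frame: (117214097/30000) × (60000/1001) = 234194.
At 60 labels/s: frame 234194 → 01:05:03:14.

01:05:03:14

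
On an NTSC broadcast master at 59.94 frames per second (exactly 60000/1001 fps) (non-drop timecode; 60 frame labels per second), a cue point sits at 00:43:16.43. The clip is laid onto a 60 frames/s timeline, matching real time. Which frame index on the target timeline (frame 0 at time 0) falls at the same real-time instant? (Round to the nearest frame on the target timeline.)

Source frame index: (0×3600 + 43×60 + 16) × 60 + 43 = 155803.
Real time: 155803 / (60000/1001) = 155958803/60000 s.
Target frame: (155958803/60000) × (60) = 155958803/1000 ≈ 155958.803 → 155959.

frame 155959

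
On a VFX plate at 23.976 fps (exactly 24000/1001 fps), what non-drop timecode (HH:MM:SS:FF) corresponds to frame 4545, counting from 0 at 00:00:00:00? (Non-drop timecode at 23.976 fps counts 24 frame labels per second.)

00:03:09:09

4545 ÷ 24 = 189 full seconds, remainder 9 frames.
189 s = 0 h 3 min 9 s.
Timecode: 00:03:09:09.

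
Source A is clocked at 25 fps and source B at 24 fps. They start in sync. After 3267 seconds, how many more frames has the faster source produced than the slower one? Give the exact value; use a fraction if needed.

3267 frames

A emits 25 × 3267 = 81675 frames; B emits 24 × 3267 = 78408.
Difference = 3267 frames; B is behind A.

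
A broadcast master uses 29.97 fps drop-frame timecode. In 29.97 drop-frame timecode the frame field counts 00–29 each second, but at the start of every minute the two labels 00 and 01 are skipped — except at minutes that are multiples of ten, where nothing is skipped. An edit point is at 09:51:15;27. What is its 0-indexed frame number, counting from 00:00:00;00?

Complete 10-minute blocks: 59, each 17982 frames → 1060938.
Remaining 1 whole minute in the current block: 1800 + 0 × 1798 = 1800 frames.
Within the current minute: 15 × 30 + 27 − 2 = 475 (labels ;00/;01 skipped at this minute). Total = 1060938 + 1800 + 475 = 1063213.

1063213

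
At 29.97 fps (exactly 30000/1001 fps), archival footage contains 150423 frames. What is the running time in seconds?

Running time = 150423 / (30000/1001) = 5019.1141 s.

5019.1141 seconds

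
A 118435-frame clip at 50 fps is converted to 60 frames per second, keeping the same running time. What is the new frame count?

142122 frames

Target frames = source frames × (target rate / source rate) = 118435 × (60)/(50) = 118435 × 6/5 = 142122.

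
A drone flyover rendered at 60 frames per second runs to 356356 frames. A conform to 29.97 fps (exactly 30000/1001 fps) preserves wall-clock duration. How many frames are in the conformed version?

178000 frames

Target frames = source frames × (target rate / source rate) = 356356 × (30000/1001)/(60) = 356356 × 500/1001 = 178000.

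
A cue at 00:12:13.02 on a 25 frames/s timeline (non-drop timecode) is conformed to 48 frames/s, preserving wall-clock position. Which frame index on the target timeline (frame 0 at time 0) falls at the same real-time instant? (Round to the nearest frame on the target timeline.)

Source frame index: (0×3600 + 12×60 + 13) × 25 + 2 = 18327.
Real time: 18327 / (25) = 18327/25 s.
Target frame: (18327/25) × (48) = 879696/25 ≈ 35187.840 → 35188.

frame 35188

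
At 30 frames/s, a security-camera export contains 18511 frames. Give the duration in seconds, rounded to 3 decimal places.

Running time = 18511 × 1/30 = 18511/30 s ≈ 617.033 s.

617.033 seconds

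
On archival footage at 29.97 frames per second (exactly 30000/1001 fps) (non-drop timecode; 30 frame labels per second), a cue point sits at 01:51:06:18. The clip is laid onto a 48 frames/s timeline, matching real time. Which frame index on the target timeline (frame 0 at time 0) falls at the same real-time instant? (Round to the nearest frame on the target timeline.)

frame 320317

Source frame index: (1×3600 + 51×60 + 6) × 30 + 18 = 199998.
Real time: 199998 / (30000/1001) = 33366333/5000 s.
Target frame: (33366333/5000) × (48) = 200197998/625 ≈ 320316.797 → 320317.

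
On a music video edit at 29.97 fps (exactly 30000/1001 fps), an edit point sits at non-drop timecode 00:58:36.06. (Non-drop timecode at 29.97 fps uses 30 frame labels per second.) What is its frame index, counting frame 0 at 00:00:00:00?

105486

Total seconds to the label: (0 × 3600 + 58 × 60 + 36) = 3516.
Frame index = 3516 × 30 + 6 = 105486.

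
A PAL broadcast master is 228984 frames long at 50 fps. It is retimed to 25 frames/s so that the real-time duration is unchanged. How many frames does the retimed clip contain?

114492 frames

Target frames = source frames × (target rate / source rate) = 228984 × (25)/(50) = 228984 × 1/2 = 114492.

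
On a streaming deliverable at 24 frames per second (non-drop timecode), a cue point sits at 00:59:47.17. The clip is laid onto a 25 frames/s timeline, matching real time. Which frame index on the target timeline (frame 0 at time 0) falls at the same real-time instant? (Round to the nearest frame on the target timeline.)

Source frame index: (0×3600 + 59×60 + 47) × 24 + 17 = 86105.
Real time: 86105 / (24) = 86105/24 s.
Target frame: (86105/24) × (25) = 2152625/24 ≈ 89692.708 → 89693.

frame 89693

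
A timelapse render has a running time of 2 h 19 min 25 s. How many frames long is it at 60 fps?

2 h 19 min 25 s = 8365 s.
Frames = 8365 × 60 = 501900.

501900 frames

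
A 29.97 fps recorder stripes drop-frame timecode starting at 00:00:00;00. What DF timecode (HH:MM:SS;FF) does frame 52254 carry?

Each 10-minute DF block holds 10 × 60 × 30 − 9 × 2 = 17982 frames. 52254 ÷ 17982 → 2 full blocks, remainder 16290.
Within the partial block the first minute is 1800 frames and each further minute 1798, so 9 further minute boundaries passed. Total skipped labels = 18 × 2 + 2 × 9 = 54.
Non-drop label index = 52254 + 54 = 52308; at 30 labels/s that is 00:29:03:18, i.e. DF 00:29:03;18.

00:29:03;18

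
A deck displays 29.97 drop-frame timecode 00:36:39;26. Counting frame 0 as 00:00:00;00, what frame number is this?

65930

As if non-drop at 30 labels/s: (0 × 3600 + 36 × 60 + 39) × 30 + 26 = 65996.
Minute boundaries passed: 36; those not divisible by 10: 36 − 3 = 33; dropped labels = 2 × 33 = 66.
Actual frame index = 65996 − 66 = 65930.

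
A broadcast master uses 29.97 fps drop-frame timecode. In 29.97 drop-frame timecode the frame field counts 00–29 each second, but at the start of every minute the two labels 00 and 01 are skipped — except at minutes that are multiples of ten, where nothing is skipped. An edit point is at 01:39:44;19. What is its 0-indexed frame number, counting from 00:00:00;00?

179359

As if non-drop at 30 labels/s: (1 × 3600 + 39 × 60 + 44) × 30 + 19 = 179539.
Minute boundaries passed: 99; those not divisible by 10: 99 − 9 = 90; dropped labels = 2 × 90 = 180.
Actual frame index = 179539 − 180 = 179359.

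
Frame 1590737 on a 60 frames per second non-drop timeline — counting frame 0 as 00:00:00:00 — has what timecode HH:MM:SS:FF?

07:21:52:17

1590737 ÷ 60 = 26512 full seconds, remainder 17 frames.
26512 s = 7 h 21 min 52 s.
Timecode: 07:21:52:17.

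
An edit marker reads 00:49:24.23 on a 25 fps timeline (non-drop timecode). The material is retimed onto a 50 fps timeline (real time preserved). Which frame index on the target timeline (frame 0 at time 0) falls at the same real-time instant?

Source frame index: (0×3600 + 49×60 + 24) × 25 + 23 = 74123.
Real time: 74123 / (25) = 74123/25 s.
Target frame: (74123/25) × (50) = 148246.

frame 148246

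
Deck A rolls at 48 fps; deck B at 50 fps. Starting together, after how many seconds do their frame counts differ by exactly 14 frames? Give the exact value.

The gap grows by |50 − 48| = 2 frames per second.
Time for a 14-frame gap: 14 ÷ (2) = 7 s.

7 seconds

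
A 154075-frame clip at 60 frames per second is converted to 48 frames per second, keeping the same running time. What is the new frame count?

123260 frames

Frames at target rate = 154075 × (48) / (60) = 123260.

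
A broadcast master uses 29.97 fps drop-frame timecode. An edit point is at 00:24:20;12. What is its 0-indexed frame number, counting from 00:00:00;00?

43768

As if non-drop at 30 labels/s: (0 × 3600 + 24 × 60 + 20) × 30 + 12 = 43812.
Minute boundaries passed: 24; those not divisible by 10: 24 − 2 = 22; dropped labels = 2 × 22 = 44.
Actual frame index = 43812 − 44 = 43768.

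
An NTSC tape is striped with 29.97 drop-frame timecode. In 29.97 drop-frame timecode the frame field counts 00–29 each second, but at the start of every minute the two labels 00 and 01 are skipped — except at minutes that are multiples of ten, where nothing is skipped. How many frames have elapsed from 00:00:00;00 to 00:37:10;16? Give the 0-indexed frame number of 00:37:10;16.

66848

As if non-drop at 30 labels/s: (0 × 3600 + 37 × 60 + 10) × 30 + 16 = 66916.
Minute boundaries passed: 37; those not divisible by 10: 37 − 3 = 34; dropped labels = 2 × 34 = 68.
Actual frame index = 66916 − 68 = 66848.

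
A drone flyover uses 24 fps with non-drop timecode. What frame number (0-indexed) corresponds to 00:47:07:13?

67861

Total seconds to the label: (0 × 3600 + 47 × 60 + 7) = 2827.
Frame index = 2827 × 24 + 13 = 67861.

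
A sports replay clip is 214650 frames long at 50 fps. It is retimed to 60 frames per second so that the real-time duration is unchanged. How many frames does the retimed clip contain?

257580 frames

Target frames = source frames × (target rate / source rate) = 214650 × (60)/(50) = 214650 × 6/5 = 257580.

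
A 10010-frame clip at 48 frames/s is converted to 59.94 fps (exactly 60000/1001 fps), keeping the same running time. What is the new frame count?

Target frames = source frames × (target rate / source rate) = 10010 × (60000/1001)/(48) = 10010 × 1250/1001 = 12500.

12500 frames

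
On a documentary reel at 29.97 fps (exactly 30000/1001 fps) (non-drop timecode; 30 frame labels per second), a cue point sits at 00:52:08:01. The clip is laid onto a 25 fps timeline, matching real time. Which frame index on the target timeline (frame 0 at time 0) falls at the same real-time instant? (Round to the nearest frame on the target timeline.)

frame 78279

Source frame index: (0×3600 + 52×60 + 8) × 30 + 1 = 93841.
Real time: 93841 / (30000/1001) = 93934841/30000 s.
Target frame: (93934841/30000) × (25) = 93934841/1200 ≈ 78279.034 → 78279.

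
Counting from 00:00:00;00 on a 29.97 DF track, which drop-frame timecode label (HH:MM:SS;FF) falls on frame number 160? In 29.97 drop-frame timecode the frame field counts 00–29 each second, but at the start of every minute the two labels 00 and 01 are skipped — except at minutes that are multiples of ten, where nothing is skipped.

Ten DF minutes hold 17982 frames, so frame 160 lies in block 0 (frames 0–17981) with 160 frames into that block.
The block's first minute is 1800 frames and the rest 1798 each; 160 frames reaches minute 0, so 0 × 18 + 0 × 2 = 0 labels have been skipped so far.
Adding those back, label number 160 + 0 = 160 at 30 labels/s is 5 s + 10 f = 0 h 0 min 5 s frame 10, i.e. 00:00:05;10.

00:00:05;10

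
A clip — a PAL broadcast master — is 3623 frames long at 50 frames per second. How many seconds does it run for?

Running time = 3623 / (50) = 72.46 s.

72.46 seconds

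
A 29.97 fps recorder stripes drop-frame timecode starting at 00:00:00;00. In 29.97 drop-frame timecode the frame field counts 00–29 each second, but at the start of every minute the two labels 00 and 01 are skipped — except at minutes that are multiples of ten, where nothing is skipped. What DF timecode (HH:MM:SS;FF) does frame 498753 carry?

04:37:21;23

Each 10-minute DF block holds 10 × 60 × 30 − 9 × 2 = 17982 frames. 498753 ÷ 17982 → 27 full blocks, remainder 13239.
Within the partial block the first minute is 1800 frames and each further minute 1798, so 7 further minute boundaries passed. Total skipped labels = 18 × 27 + 2 × 7 = 500.
Non-drop label index = 498753 + 500 = 499253; at 30 labels/s that is 04:37:21:23, i.e. DF 04:37:21;23.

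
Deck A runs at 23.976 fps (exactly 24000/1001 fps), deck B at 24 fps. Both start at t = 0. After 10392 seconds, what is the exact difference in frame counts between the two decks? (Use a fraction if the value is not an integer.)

249408/1001 frames

A emits 24000/1001 × 10392 = 249408000/1001 frames; B emits 24 × 10392 = 249408.
Difference = 249408/1001 frames (≈ 249.1588); B is ahead of A.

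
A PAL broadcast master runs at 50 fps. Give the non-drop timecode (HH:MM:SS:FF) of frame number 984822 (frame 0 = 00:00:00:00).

05:28:16:22

984822 ÷ 50 = 19696 full seconds, remainder 22 frames.
19696 s = 5 h 28 min 16 s.
Timecode: 05:28:16:22.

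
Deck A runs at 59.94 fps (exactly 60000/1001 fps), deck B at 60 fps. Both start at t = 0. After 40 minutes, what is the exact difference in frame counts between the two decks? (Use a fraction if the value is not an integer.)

144000/1001 frames

40 min = 2400 s.
A emits 60000/1001 × 2400 = 144000000/1001 frames; B emits 60 × 2400 = 144000.
Difference = 144000/1001 frames (≈ 143.8561); B is ahead of A.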